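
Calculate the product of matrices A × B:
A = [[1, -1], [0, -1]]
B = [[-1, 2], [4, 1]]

Matrix multiplication:
C[0][0] = 1×-1 + -1×4 = -5
C[0][1] = 1×2 + -1×1 = 1
C[1][0] = 0×-1 + -1×4 = -4
C[1][1] = 0×2 + -1×1 = -1
Result: [[-5, 1], [-4, -1]]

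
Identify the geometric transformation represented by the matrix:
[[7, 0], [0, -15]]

This matrix represents: non-uniform scaling by sx = 7, sy = -15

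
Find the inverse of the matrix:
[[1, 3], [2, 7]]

For [[a,b],[c,d]], inverse = (1/det)·[[d,-b],[-c,a]]
det = (1)(7) - (3)(2) = 7 - 6 = 1
Inverse = [[7, -3], [-2, 1]]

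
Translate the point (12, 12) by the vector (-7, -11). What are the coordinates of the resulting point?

Translation by (-7, -11) (homogeneous matrix [[1, 0, -7], [0, 1, -11], [0, 0, 1]]):
x' = 12 + -7 = 5
y' = 12 + -11 = 1
Result: (5, 1)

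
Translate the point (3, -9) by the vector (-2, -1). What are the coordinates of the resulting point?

Translation by (-2, -1) (homogeneous matrix [[1, 0, -2], [0, 1, -1], [0, 0, 1]]):
x' = 3 + -2 = 1
y' = -9 + -1 = -10
Result: (1, -10)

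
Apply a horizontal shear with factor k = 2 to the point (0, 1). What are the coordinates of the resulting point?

Shear matrix for horizontal shear with factor k = 2:
[[1, 2], [0, 1]]
Result: (0, 1) → (2, 1)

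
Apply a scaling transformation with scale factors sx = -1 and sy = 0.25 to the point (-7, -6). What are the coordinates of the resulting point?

Scaling matrix:
[[-1, 0], [0, 0.25]]
Result: (-7 × -1, -6 × 0.25) = (7, -1.5)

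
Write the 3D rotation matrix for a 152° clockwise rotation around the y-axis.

Rotation matrix for clockwise 152° around y-axis:
A clockwise rotation by 152° is a counterclockwise rotation by -152°.
cos(-152°) = -0.8829, sin(-152°) = -0.4695
Result: [[-0.8829, 0, -0.4695], [0, 1, 0], [0.4695, 0, -0.8829]]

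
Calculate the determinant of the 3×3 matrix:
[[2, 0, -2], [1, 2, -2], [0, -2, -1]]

Expansion along first row:
det = 2·det([[2,-2],[-2,-1]]) - 0·det([[1,-2],[0,-1]]) + -2·det([[1,2],[0,-2]])
    = 2·(2·-1 - -2·-2) - 0·(1·-1 - -2·0) + -2·(1·-2 - 2·0)
    = 2·-6 - 0·-1 + -2·-2
    = -12 + 0 + 4 = -8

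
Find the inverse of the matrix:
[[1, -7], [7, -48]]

For [[a,b],[c,d]], inverse = (1/det)·[[d,-b],[-c,a]]
det = (1)(-48) - (-7)(7) = -48 - -49 = 1
Inverse = [[-48, 7], [-7, 1]]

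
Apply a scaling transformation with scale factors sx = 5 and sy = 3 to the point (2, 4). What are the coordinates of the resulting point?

Scaling matrix:
[[5, 0], [0, 3]]
Result: (2 × 5, 4 × 3) = (10, 12)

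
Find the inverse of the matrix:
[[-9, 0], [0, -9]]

For [[a,b],[c,d]], inverse = (1/det)·[[d,-b],[-c,a]]
det = (-9)(-9) - (0)(0) = 81 - 0 = 81
Inverse = (1/81)·[[-9, 0], [0, -9]]
= [[-1/9, 0], [0, -1/9]]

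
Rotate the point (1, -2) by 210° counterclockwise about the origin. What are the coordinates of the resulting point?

Rotation matrix for 210°: [[cos 210°, -sin 210°], [sin 210°, cos 210°]] ≈ [[-0.866025, 0.500000], [-0.500000, -0.866025]]
[[-0.866025, 0.500000], [-0.500000, -0.866025]] × [1, -2]ᵀ ≈ [-1.8660, 1.2321]ᵀ
Result: (-1.8660, 1.2321)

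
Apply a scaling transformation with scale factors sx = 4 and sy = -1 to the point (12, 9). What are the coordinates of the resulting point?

Scaling matrix:
[[4, 0], [0, -1]]
Result: (12 × 4, 9 × -1) = (48, -9)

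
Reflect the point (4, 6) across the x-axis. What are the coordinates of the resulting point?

Reflection across x-axis: (4, 6) → (4, -6)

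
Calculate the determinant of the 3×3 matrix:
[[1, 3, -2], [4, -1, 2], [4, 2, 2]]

Expansion along first row:
det = 1·det([[-1,2],[2,2]]) - 3·det([[4,2],[4,2]]) + -2·det([[4,-1],[4,2]])
    = 1·(-1·2 - 2·2) - 3·(4·2 - 2·4) + -2·(4·2 - -1·4)
    = 1·-6 - 3·0 + -2·12
    = -6 + 0 + -24 = -30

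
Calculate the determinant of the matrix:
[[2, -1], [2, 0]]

For a 2×2 matrix [[a, b], [c, d]], det = ad - bc
det = (2)(0) - (-1)(2) = 0 - -2 = 2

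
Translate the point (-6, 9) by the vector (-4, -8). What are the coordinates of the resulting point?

Translation by (-4, -8) (homogeneous matrix [[1, 0, -4], [0, 1, -8], [0, 0, 1]]):
x' = -6 + -4 = -10
y' = 9 + -8 = 1
Result: (-10, 1)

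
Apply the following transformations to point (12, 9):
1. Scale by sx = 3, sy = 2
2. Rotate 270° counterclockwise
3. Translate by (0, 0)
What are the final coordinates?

Step 1: Scale → (36, 18)
Step 2: Rotate 270° → (18, -36)
Step 3: Translate → (18, -36)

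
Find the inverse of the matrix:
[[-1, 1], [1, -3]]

For [[a,b],[c,d]], inverse = (1/det)·[[d,-b],[-c,a]]
det = (-1)(-3) - (1)(1) = 3 - 1 = 2
Inverse = (1/2)·[[-3, -1], [-1, -1]]
= [[-3/2, -1/2], [-1/2, -1/2]]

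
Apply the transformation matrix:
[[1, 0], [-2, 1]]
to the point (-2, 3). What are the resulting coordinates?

Matrix multiplication:
[[1, 0], [-2, 1]] × [-2, 3]ᵀ
= [(1)(-2) + (0)(3), (-2)(-2) + (1)(3)]ᵀ
= [-2, 7]ᵀ
Result: (-2, 7)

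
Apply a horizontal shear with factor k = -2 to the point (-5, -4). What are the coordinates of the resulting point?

Shear matrix for horizontal shear with factor k = -2:
[[1, -2], [0, 1]]
Result: (-5, -4) → (3, -4)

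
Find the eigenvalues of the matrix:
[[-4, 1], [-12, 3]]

Characteristic equation: det(A - λI) = 0
λ² - (trace)λ + (det) = 0
trace = -4 + 3 = -1, det = (-4)(3) - (1)(-12) = 0
λ² - (-1)λ + (0) = 0
λ = (-1 ± √((-1)² - 4·(0))) / 2 = (-1 ± √1) / 2
Solving: λ = -1, 0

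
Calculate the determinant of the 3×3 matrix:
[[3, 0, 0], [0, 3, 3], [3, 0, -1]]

Expansion along first row:
det = 3·det([[3,3],[0,-1]]) - 0·det([[0,3],[3,-1]]) + 0·det([[0,3],[3,0]])
    = 3·(3·-1 - 3·0) - 0·(0·-1 - 3·3) + 0·(0·0 - 3·3)
    = 3·-3 - 0·-9 + 0·-9
    = -9 + 0 + 0 = -9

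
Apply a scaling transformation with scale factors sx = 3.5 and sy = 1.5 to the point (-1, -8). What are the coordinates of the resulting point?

Scaling matrix:
[[3.50, 0], [0, 1.50]]
Result: (-1 × 3.5, -8 × 1.5) = (-3.5, -12)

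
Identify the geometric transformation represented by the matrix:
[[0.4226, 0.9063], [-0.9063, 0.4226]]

This matrix represents: rotation by 295° counterclockwise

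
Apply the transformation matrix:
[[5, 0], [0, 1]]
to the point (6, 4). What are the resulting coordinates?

Matrix multiplication:
[[5, 0], [0, 1]] × [6, 4]ᵀ
= [(5)(6) + (0)(4), (0)(6) + (1)(4)]ᵀ
= [30, 4]ᵀ
Result: (30, 4)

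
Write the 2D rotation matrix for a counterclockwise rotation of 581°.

Rotation matrix formula: [[cos θ, -sin θ], [sin θ, cos θ]]
For θ = 581°:
cos(581°) = -0.7547
sin(581°) = -0.6561
Result: [[-0.7547, 0.6561], [-0.6561, -0.7547]]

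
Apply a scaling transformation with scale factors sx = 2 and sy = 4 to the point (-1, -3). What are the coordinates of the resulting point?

Scaling matrix:
[[2, 0], [0, 4]]
Result: (-1 × 2, -3 × 4) = (-2, -12)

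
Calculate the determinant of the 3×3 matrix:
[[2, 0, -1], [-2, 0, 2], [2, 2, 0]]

Expansion along first row:
det = 2·det([[0,2],[2,0]]) - 0·det([[-2,2],[2,0]]) + -1·det([[-2,0],[2,2]])
    = 2·(0·0 - 2·2) - 0·(-2·0 - 2·2) + -1·(-2·2 - 0·2)
    = 2·-4 - 0·-4 + -1·-4
    = -8 + 0 + 4 = -4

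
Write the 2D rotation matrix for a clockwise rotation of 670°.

Rotation matrix formula: [[cos θ, -sin θ], [sin θ, cos θ]]
A clockwise rotation by 670° is equivalent to a counterclockwise rotation by -670°.
For θ = -670°:
cos(-670°) = 0.6428
sin(-670°) = 0.7660
Result: [[0.6428, -0.7660], [0.7660, 0.6428]]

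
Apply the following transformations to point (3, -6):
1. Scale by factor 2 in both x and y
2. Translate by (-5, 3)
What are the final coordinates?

Step 1: Scale (3, -6) by 2 → (6, -12)
Step 2: Translate by (-5, 3) → (1, -9)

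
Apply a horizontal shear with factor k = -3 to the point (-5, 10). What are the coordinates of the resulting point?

Shear matrix for horizontal shear with factor k = -3:
[[1, -3], [0, 1]]
Result: (-5, 10) → (-35, 10)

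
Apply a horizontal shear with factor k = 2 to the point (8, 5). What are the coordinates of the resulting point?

Shear matrix for horizontal shear with factor k = 2:
[[1, 2], [0, 1]]
Result: (8, 5) → (18, 5)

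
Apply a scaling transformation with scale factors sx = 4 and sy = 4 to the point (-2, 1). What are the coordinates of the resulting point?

Scaling matrix:
[[4, 0], [0, 4]]
Result: (-2 × 4, 1 × 4) = (-8, 4)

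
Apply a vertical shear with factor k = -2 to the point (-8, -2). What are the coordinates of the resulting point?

Shear matrix for vertical shear with factor k = -2:
[[1, 0], [-2, 1]]
Result: (-8, -2) → (-8, 14)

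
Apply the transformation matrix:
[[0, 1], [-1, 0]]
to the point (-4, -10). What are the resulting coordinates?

Matrix multiplication:
[[0, 1], [-1, 0]] × [-4, -10]ᵀ
= [(0)(-4) + (1)(-10), (-1)(-4) + (0)(-10)]ᵀ
= [-10, 4]ᵀ
Result: (-10, 4)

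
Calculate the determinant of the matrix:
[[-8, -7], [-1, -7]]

For a 2×2 matrix [[a, b], [c, d]], det = ad - bc
det = (-8)(-7) - (-7)(-1) = 56 - 7 = 49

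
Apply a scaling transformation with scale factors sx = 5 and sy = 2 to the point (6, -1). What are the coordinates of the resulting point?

Scaling matrix:
[[5, 0], [0, 2]]
Result: (6 × 5, -1 × 2) = (30, -2)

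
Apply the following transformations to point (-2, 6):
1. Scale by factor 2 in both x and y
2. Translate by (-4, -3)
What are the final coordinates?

Step 1: Scale (-2, 6) by 2 → (-4, 12)
Step 2: Translate by (-4, -3) → (-8, 9)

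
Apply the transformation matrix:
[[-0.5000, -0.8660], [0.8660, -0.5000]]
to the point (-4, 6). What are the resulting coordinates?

Matrix multiplication:
[[-0.5000, -0.8660], [0.8660, -0.5000]] × [-4, 6]ᵀ
= [(-0.5000)(-4) + (-0.8660)(6), (0.8660)(-4) + (-0.5000)(6)]ᵀ
= [-3.1960, -6.4640]ᵀ
Result: (-3.1960, -6.4640)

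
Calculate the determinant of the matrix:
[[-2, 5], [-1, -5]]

For a 2×2 matrix [[a, b], [c, d]], det = ad - bc
det = (-2)(-5) - (5)(-1) = 10 - -5 = 15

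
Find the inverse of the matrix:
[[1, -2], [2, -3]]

For [[a,b],[c,d]], inverse = (1/det)·[[d,-b],[-c,a]]
det = (1)(-3) - (-2)(2) = -3 - -4 = 1
Inverse = [[-3, 2], [-2, 1]]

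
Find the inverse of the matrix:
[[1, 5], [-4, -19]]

For [[a,b],[c,d]], inverse = (1/det)·[[d,-b],[-c,a]]
det = (1)(-19) - (5)(-4) = -19 - -20 = 1
Inverse = [[-19, -5], [4, 1]]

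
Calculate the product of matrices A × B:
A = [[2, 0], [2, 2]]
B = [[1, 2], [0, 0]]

Matrix multiplication:
C[0][0] = 2×1 + 0×0 = 2
C[0][1] = 2×2 + 0×0 = 4
C[1][0] = 2×1 + 2×0 = 2
C[1][1] = 2×2 + 2×0 = 4
Result: [[2, 4], [2, 4]]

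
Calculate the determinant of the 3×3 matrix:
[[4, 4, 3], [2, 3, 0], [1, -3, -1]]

Expansion along first row:
det = 4·det([[3,0],[-3,-1]]) - 4·det([[2,0],[1,-1]]) + 3·det([[2,3],[1,-3]])
    = 4·(3·-1 - 0·-3) - 4·(2·-1 - 0·1) + 3·(2·-3 - 3·1)
    = 4·-3 - 4·-2 + 3·-9
    = -12 + 8 + -27 = -31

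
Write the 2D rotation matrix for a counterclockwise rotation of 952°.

Rotation matrix formula: [[cos θ, -sin θ], [sin θ, cos θ]]
For θ = 952°:
cos(952°) = -0.6157
sin(952°) = -0.7880
Result: [[-0.6157, 0.7880], [-0.7880, -0.6157]]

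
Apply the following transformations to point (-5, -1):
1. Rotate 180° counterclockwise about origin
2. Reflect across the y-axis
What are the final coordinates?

Step 1: Rotate 180° → (5, 1)
Step 2: Reflect across y-axis → (-5, 1)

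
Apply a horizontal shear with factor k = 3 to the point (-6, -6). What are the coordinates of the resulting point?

Shear matrix for horizontal shear with factor k = 3:
[[1, 3], [0, 1]]
Result: (-6, -6) → (-24, -6)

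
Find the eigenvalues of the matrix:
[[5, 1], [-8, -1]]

Characteristic equation: det(A - λI) = 0
λ² - (trace)λ + (det) = 0
trace = 5 + -1 = 4, det = (5)(-1) - (1)(-8) = 3
λ² - (4)λ + (3) = 0
λ = (4 ± √((4)² - 4·(3))) / 2 = (4 ± √4) / 2
Solving: λ = 1, 3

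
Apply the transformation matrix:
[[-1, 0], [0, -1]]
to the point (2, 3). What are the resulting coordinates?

Matrix multiplication:
[[-1, 0], [0, -1]] × [2, 3]ᵀ
= [(-1)(2) + (0)(3), (0)(2) + (-1)(3)]ᵀ
= [-2, -3]ᵀ
Result: (-2, -3)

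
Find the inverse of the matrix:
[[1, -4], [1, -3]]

For [[a,b],[c,d]], inverse = (1/det)·[[d,-b],[-c,a]]
det = (1)(-3) - (-4)(1) = -3 - -4 = 1
Inverse = [[-3, 4], [-1, 1]]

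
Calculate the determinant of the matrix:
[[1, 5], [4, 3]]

For a 2×2 matrix [[a, b], [c, d]], det = ad - bc
det = (1)(3) - (5)(4) = 3 - 20 = -17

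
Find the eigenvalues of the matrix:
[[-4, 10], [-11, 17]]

Characteristic equation: det(A - λI) = 0
λ² - (trace)λ + (det) = 0
trace = -4 + 17 = 13, det = (-4)(17) - (10)(-11) = 42
λ² - (13)λ + (42) = 0
λ = (13 ± √((13)² - 4·(42))) / 2 = (13 ± √1) / 2
Solving: λ = 6, 7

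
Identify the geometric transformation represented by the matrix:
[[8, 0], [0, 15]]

This matrix represents: non-uniform scaling by sx = 8, sy = 15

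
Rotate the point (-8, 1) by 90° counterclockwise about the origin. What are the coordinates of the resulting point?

Rotation matrix for 90°: [[cos 90°, -sin 90°], [sin 90°, cos 90°]] = [[0, -1], [1, 0]]
[[0, -1], [1, 0]] × [-8, 1]ᵀ = [-1, -8]ᵀ
Result: (-1, -8)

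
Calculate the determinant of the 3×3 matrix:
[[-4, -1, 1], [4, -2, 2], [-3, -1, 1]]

Expansion along first row:
det = -4·det([[-2,2],[-1,1]]) - -1·det([[4,2],[-3,1]]) + 1·det([[4,-2],[-3,-1]])
    = -4·(-2·1 - 2·-1) - -1·(4·1 - 2·-3) + 1·(4·-1 - -2·-3)
    = -4·0 - -1·10 + 1·-10
    = 0 + 10 + -10 = 0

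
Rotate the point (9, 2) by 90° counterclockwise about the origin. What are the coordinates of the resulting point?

Rotation matrix for 90°: [[cos 90°, -sin 90°], [sin 90°, cos 90°]] = [[0, -1], [1, 0]]
[[0, -1], [1, 0]] × [9, 2]ᵀ = [-2, 9]ᵀ
Result: (-2, 9)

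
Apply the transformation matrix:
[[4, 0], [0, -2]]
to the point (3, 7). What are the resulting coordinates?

Matrix multiplication:
[[4, 0], [0, -2]] × [3, 7]ᵀ
= [(4)(3) + (0)(7), (0)(3) + (-2)(7)]ᵀ
= [12, -14]ᵀ
Result: (12, -14)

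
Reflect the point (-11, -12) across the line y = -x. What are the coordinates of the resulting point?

Reflection across line y = -x: (-11, -12) → (12, 11)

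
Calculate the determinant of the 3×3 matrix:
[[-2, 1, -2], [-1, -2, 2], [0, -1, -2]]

Expansion along first row:
det = -2·det([[-2,2],[-1,-2]]) - 1·det([[-1,2],[0,-2]]) + -2·det([[-1,-2],[0,-1]])
    = -2·(-2·-2 - 2·-1) - 1·(-1·-2 - 2·0) + -2·(-1·-1 - -2·0)
    = -2·6 - 1·2 + -2·1
    = -12 + -2 + -2 = -16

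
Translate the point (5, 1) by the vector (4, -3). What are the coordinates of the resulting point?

Translation by (4, -3) (homogeneous matrix [[1, 0, 4], [0, 1, -3], [0, 0, 1]]):
x' = 5 + 4 = 9
y' = 1 + -3 = -2
Result: (9, -2)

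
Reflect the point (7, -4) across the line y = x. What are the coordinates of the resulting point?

Reflection across line y = x: (7, -4) → (-4, 7)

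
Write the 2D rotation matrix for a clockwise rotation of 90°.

Rotation matrix formula: [[cos θ, -sin θ], [sin θ, cos θ]]
A clockwise rotation by 90° is equivalent to a counterclockwise rotation by -90°.
For θ = -90°:
cos(-90°) = 0
sin(-90°) = -1
Result: [[0, 1], [-1, 0]]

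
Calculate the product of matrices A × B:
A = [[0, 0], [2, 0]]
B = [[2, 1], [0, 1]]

Matrix multiplication:
C[0][0] = 0×2 + 0×0 = 0
C[0][1] = 0×1 + 0×1 = 0
C[1][0] = 2×2 + 0×0 = 4
C[1][1] = 2×1 + 0×1 = 2
Result: [[0, 0], [4, 2]]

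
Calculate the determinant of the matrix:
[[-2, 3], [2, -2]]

For a 2×2 matrix [[a, b], [c, d]], det = ad - bc
det = (-2)(-2) - (3)(2) = 4 - 6 = -2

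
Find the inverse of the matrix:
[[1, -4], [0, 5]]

For [[a,b],[c,d]], inverse = (1/det)·[[d,-b],[-c,a]]
det = (1)(5) - (-4)(0) = 5 - 0 = 5
Inverse = (1/5)·[[5, 4], [0, 1]]
= [[1, 4/5], [0, 1/5]]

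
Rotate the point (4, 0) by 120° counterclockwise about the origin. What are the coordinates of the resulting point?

Rotation matrix for 120°: [[cos 120°, -sin 120°], [sin 120°, cos 120°]] ≈ [[-0.500000, -0.866025], [0.866025, -0.500000]]
[[-0.500000, -0.866025], [0.866025, -0.500000]] × [4, 0]ᵀ ≈ [-2, 3.4641]ᵀ
Result: (-2, 3.4641)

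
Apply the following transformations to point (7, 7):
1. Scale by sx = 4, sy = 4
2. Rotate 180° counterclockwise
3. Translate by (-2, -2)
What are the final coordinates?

Step 1: Scale → (28, 28)
Step 2: Rotate 180° → (-28, -28)
Step 3: Translate → (-30, -30)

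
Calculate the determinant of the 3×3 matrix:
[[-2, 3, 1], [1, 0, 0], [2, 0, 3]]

Expansion along first row:
det = -2·det([[0,0],[0,3]]) - 3·det([[1,0],[2,3]]) + 1·det([[1,0],[2,0]])
    = -2·(0·3 - 0·0) - 3·(1·3 - 0·2) + 1·(1·0 - 0·2)
    = -2·0 - 3·3 + 1·0
    = 0 + -9 + 0 = -9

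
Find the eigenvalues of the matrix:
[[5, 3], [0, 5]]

Characteristic equation: det(A - λI) = 0
λ² - (trace)λ + (det) = 0
trace = 5 + 5 = 10, det = (5)(5) - (3)(0) = 25
λ² - (10)λ + (25) = 0
λ = (10 ± √((10)² - 4·(25))) / 2 = (10 ± √0) / 2
Solving: λ = 5, 5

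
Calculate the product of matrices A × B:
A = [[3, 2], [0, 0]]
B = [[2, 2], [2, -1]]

Matrix multiplication:
C[0][0] = 3×2 + 2×2 = 10
C[0][1] = 3×2 + 2×-1 = 4
C[1][0] = 0×2 + 0×2 = 0
C[1][1] = 0×2 + 0×-1 = 0
Result: [[10, 4], [0, 0]]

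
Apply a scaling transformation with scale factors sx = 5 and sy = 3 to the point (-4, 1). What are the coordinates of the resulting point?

Scaling matrix:
[[5, 0], [0, 3]]
Result: (-4 × 5, 1 × 3) = (-20, 3)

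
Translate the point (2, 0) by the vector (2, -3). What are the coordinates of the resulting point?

Translation by (2, -3) (homogeneous matrix [[1, 0, 2], [0, 1, -3], [0, 0, 1]]):
x' = 2 + 2 = 4
y' = 0 + -3 = -3
Result: (4, -3)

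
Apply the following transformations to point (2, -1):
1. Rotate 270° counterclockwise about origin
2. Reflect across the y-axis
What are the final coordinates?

Step 1: Rotate 270° → (-1, -2)
Step 2: Reflect across y-axis → (1, -2)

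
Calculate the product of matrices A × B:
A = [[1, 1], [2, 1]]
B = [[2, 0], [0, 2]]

Matrix multiplication:
C[0][0] = 1×2 + 1×0 = 2
C[0][1] = 1×0 + 1×2 = 2
C[1][0] = 2×2 + 1×0 = 4
C[1][1] = 2×0 + 1×2 = 2
Result: [[2, 2], [4, 2]]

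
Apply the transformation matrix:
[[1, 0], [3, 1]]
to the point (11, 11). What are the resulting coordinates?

Matrix multiplication:
[[1, 0], [3, 1]] × [11, 11]ᵀ
= [(1)(11) + (0)(11), (3)(11) + (1)(11)]ᵀ
= [11, 44]ᵀ
Result: (11, 44)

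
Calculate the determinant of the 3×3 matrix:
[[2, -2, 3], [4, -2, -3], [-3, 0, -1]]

Expansion along first row:
det = 2·det([[-2,-3],[0,-1]]) - -2·det([[4,-3],[-3,-1]]) + 3·det([[4,-2],[-3,0]])
    = 2·(-2·-1 - -3·0) - -2·(4·-1 - -3·-3) + 3·(4·0 - -2·-3)
    = 2·2 - -2·-13 + 3·-6
    = 4 + -26 + -18 = -40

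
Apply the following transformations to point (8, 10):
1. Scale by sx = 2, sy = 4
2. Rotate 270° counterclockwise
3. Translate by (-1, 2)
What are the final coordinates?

Step 1: Scale → (16, 40)
Step 2: Rotate 270° → (40, -16)
Step 3: Translate → (39, -14)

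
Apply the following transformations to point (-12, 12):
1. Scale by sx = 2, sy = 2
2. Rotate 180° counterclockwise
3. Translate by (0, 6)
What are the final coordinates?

Step 1: Scale → (-24, 24)
Step 2: Rotate 180° → (24, -24)
Step 3: Translate → (24, -18)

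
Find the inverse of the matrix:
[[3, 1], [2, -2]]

For [[a,b],[c,d]], inverse = (1/det)·[[d,-b],[-c,a]]
det = (3)(-2) - (1)(2) = -6 - 2 = -8
Inverse = (1/-8)·[[-2, -1], [-2, 3]]
= [[1/4, 1/8], [1/4, -3/8]]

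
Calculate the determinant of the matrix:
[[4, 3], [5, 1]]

For a 2×2 matrix [[a, b], [c, d]], det = ad - bc
det = (4)(1) - (3)(5) = 4 - 15 = -11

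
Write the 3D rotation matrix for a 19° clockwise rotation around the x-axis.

Rotation matrix for clockwise 19° around x-axis:
A clockwise rotation by 19° is a counterclockwise rotation by -19°.
cos(-19°) = 0.9455, sin(-19°) = -0.3256
Result: [[1, 0, 0], [0, 0.9455, 0.3256], [0, -0.3256, 0.9455]]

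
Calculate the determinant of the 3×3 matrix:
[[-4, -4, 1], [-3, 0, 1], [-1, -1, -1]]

Expansion along first row:
det = -4·det([[0,1],[-1,-1]]) - -4·det([[-3,1],[-1,-1]]) + 1·det([[-3,0],[-1,-1]])
    = -4·(0·-1 - 1·-1) - -4·(-3·-1 - 1·-1) + 1·(-3·-1 - 0·-1)
    = -4·1 - -4·4 + 1·3
    = -4 + 16 + 3 = 15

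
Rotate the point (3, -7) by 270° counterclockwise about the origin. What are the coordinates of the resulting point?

Rotation matrix for 270°: [[cos 270°, -sin 270°], [sin 270°, cos 270°]] = [[0, 1], [-1, 0]]
[[0, 1], [-1, 0]] × [3, -7]ᵀ = [-7, -3]ᵀ
Result: (-7, -3)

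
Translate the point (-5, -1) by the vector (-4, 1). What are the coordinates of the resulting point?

Translation by (-4, 1) (homogeneous matrix [[1, 0, -4], [0, 1, 1], [0, 0, 1]]):
x' = -5 + -4 = -9
y' = -1 + 1 = 0
Result: (-9, 0)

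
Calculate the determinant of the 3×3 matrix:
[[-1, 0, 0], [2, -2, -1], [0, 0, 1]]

Expansion along first row:
det = -1·det([[-2,-1],[0,1]]) - 0·det([[2,-1],[0,1]]) + 0·det([[2,-2],[0,0]])
    = -1·(-2·1 - -1·0) - 0·(2·1 - -1·0) + 0·(2·0 - -2·0)
    = -1·-2 - 0·2 + 0·0
    = 2 + 0 + 0 = 2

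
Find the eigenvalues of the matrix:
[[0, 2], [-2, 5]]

Characteristic equation: det(A - λI) = 0
λ² - (trace)λ + (det) = 0
trace = 0 + 5 = 5, det = (0)(5) - (2)(-2) = 4
λ² - (5)λ + (4) = 0
λ = (5 ± √((5)² - 4·(4))) / 2 = (5 ± √9) / 2
Solving: λ = 1, 4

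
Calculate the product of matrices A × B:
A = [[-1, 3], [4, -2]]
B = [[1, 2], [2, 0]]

Matrix multiplication:
C[0][0] = -1×1 + 3×2 = 5
C[0][1] = -1×2 + 3×0 = -2
C[1][0] = 4×1 + -2×2 = 0
C[1][1] = 4×2 + -2×0 = 8
Result: [[5, -2], [0, 8]]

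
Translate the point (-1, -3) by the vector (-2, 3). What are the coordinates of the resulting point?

Translation by (-2, 3) (homogeneous matrix [[1, 0, -2], [0, 1, 3], [0, 0, 1]]):
x' = -1 + -2 = -3
y' = -3 + 3 = 0
Result: (-3, 0)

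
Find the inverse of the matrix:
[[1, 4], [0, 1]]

For [[a,b],[c,d]], inverse = (1/det)·[[d,-b],[-c,a]]
det = (1)(1) - (4)(0) = 1 - 0 = 1
Inverse = [[1, -4], [0, 1]]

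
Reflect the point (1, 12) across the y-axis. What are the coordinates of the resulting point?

Reflection across y-axis: (1, 12) → (-1, 12)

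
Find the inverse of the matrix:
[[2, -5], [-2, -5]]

For [[a,b],[c,d]], inverse = (1/det)·[[d,-b],[-c,a]]
det = (2)(-5) - (-5)(-2) = -10 - 10 = -20
Inverse = (1/-20)·[[-5, 5], [2, 2]]
= [[1/4, -1/4], [-1/10, -1/10]]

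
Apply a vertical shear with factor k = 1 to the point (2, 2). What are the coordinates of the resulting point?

Shear matrix for vertical shear with factor k = 1:
[[1, 0], [1, 1]]
Result: (2, 2) → (2, 4)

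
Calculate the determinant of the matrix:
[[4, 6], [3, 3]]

For a 2×2 matrix [[a, b], [c, d]], det = ad - bc
det = (4)(3) - (6)(3) = 12 - 18 = -6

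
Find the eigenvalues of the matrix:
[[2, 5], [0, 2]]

Characteristic equation: det(A - λI) = 0
λ² - (trace)λ + (det) = 0
trace = 2 + 2 = 4, det = (2)(2) - (5)(0) = 4
λ² - (4)λ + (4) = 0
λ = (4 ± √((4)² - 4·(4))) / 2 = (4 ± √0) / 2
Solving: λ = 2, 2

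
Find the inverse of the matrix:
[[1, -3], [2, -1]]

For [[a,b],[c,d]], inverse = (1/det)·[[d,-b],[-c,a]]
det = (1)(-1) - (-3)(2) = -1 - -6 = 5
Inverse = (1/5)·[[-1, 3], [-2, 1]]
= [[-1/5, 3/5], [-2/5, 1/5]]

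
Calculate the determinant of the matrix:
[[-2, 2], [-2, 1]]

For a 2×2 matrix [[a, b], [c, d]], det = ad - bc
det = (-2)(1) - (2)(-2) = -2 - -4 = 2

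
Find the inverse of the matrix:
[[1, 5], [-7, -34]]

For [[a,b],[c,d]], inverse = (1/det)·[[d,-b],[-c,a]]
det = (1)(-34) - (5)(-7) = -34 - -35 = 1
Inverse = [[-34, -5], [7, 1]]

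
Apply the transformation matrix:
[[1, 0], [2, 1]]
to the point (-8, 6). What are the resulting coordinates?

Matrix multiplication:
[[1, 0], [2, 1]] × [-8, 6]ᵀ
= [(1)(-8) + (0)(6), (2)(-8) + (1)(6)]ᵀ
= [-8, -10]ᵀ
Result: (-8, -10)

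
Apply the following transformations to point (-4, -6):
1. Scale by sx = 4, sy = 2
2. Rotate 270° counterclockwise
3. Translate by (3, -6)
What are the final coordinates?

Step 1: Scale → (-16, -12)
Step 2: Rotate 270° → (-12, 16)
Step 3: Translate → (-9, 10)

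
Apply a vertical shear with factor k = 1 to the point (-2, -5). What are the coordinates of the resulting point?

Shear matrix for vertical shear with factor k = 1:
[[1, 0], [1, 1]]
Result: (-2, -5) → (-2, -7)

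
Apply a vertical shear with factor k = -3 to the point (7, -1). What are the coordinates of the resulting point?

Shear matrix for vertical shear with factor k = -3:
[[1, 0], [-3, 1]]
Result: (7, -1) → (7, -22)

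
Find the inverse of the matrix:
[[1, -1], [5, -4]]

For [[a,b],[c,d]], inverse = (1/det)·[[d,-b],[-c,a]]
det = (1)(-4) - (-1)(5) = -4 - -5 = 1
Inverse = [[-4, 1], [-5, 1]]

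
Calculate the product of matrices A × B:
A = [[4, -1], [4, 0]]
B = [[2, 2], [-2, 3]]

Matrix multiplication:
C[0][0] = 4×2 + -1×-2 = 10
C[0][1] = 4×2 + -1×3 = 5
C[1][0] = 4×2 + 0×-2 = 8
C[1][1] = 4×2 + 0×3 = 8
Result: [[10, 5], [8, 8]]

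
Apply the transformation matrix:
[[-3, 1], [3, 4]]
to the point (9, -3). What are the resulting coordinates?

Matrix multiplication:
[[-3, 1], [3, 4]] × [9, -3]ᵀ
= [(-3)(9) + (1)(-3), (3)(9) + (4)(-3)]ᵀ
= [-30, 15]ᵀ
Result: (-30, 15)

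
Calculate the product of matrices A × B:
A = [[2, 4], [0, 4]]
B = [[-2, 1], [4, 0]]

Matrix multiplication:
C[0][0] = 2×-2 + 4×4 = 12
C[0][1] = 2×1 + 4×0 = 2
C[1][0] = 0×-2 + 4×4 = 16
C[1][1] = 0×1 + 4×0 = 0
Result: [[12, 2], [16, 0]]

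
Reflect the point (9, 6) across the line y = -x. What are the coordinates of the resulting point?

Reflection across line y = -x: (9, 6) → (-6, -9)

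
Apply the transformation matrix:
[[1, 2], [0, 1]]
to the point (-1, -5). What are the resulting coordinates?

Matrix multiplication:
[[1, 2], [0, 1]] × [-1, -5]ᵀ
= [(1)(-1) + (2)(-5), (0)(-1) + (1)(-5)]ᵀ
= [-11, -5]ᵀ
Result: (-11, -5)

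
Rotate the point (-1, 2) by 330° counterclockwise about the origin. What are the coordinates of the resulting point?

Rotation matrix for 330°: [[cos 330°, -sin 330°], [sin 330°, cos 330°]] ≈ [[0.866025, 0.500000], [-0.500000, 0.866025]]
[[0.866025, 0.500000], [-0.500000, 0.866025]] × [-1, 2]ᵀ ≈ [0.1340, 2.2321]ᵀ
Result: (0.1340, 2.2321)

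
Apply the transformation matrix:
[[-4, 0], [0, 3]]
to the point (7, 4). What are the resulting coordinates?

Matrix multiplication:
[[-4, 0], [0, 3]] × [7, 4]ᵀ
= [(-4)(7) + (0)(4), (0)(7) + (3)(4)]ᵀ
= [-28, 12]ᵀ
Result: (-28, 12)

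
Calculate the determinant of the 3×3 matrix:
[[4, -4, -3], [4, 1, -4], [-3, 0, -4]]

Expansion along first row:
det = 4·det([[1,-4],[0,-4]]) - -4·det([[4,-4],[-3,-4]]) + -3·det([[4,1],[-3,0]])
    = 4·(1·-4 - -4·0) - -4·(4·-4 - -4·-3) + -3·(4·0 - 1·-3)
    = 4·-4 - -4·-28 + -3·3
    = -16 + -112 + -9 = -137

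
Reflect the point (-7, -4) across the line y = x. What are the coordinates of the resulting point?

Reflection across line y = x: (-7, -4) → (-4, -7)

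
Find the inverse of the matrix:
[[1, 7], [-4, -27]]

For [[a,b],[c,d]], inverse = (1/det)·[[d,-b],[-c,a]]
det = (1)(-27) - (7)(-4) = -27 - -28 = 1
Inverse = [[-27, -7], [4, 1]]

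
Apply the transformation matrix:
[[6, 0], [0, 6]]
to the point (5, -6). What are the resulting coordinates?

Matrix multiplication:
[[6, 0], [0, 6]] × [5, -6]ᵀ
= [(6)(5) + (0)(-6), (0)(5) + (6)(-6)]ᵀ
= [30, -36]ᵀ
Result: (30, -36)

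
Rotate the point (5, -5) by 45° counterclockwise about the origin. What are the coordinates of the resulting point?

Rotation matrix for 45°: [[cos 45°, -sin 45°], [sin 45°, cos 45°]] ≈ [[0.707107, -0.707107], [0.707107, 0.707107]]
[[0.707107, -0.707107], [0.707107, 0.707107]] × [5, -5]ᵀ ≈ [7.0711, 0]ᵀ
Result: (7.0711, 0)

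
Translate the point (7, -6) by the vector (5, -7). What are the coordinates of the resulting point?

Translation by (5, -7) (homogeneous matrix [[1, 0, 5], [0, 1, -7], [0, 0, 1]]):
x' = 7 + 5 = 12
y' = -6 + -7 = -13
Result: (12, -13)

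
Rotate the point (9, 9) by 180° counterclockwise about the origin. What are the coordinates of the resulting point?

Rotation matrix for 180°: [[cos 180°, -sin 180°], [sin 180°, cos 180°]] = [[-1, 0], [0, -1]]
[[-1, 0], [0, -1]] × [9, 9]ᵀ = [-9, -9]ᵀ
Result: (-9, -9)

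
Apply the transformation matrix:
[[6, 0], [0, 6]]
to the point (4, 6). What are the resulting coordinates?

Matrix multiplication:
[[6, 0], [0, 6]] × [4, 6]ᵀ
= [(6)(4) + (0)(6), (0)(4) + (6)(6)]ᵀ
= [24, 36]ᵀ
Result: (24, 36)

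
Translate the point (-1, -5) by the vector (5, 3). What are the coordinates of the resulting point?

Translation by (5, 3) (homogeneous matrix [[1, 0, 5], [0, 1, 3], [0, 0, 1]]):
x' = -1 + 5 = 4
y' = -5 + 3 = -2
Result: (4, -2)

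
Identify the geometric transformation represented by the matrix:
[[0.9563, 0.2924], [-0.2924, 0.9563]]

This matrix represents: rotation by 343° counterclockwise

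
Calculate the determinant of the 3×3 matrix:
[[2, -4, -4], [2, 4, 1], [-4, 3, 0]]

Expansion along first row:
det = 2·det([[4,1],[3,0]]) - -4·det([[2,1],[-4,0]]) + -4·det([[2,4],[-4,3]])
    = 2·(4·0 - 1·3) - -4·(2·0 - 1·-4) + -4·(2·3 - 4·-4)
    = 2·-3 - -4·4 + -4·22
    = -6 + 16 + -88 = -78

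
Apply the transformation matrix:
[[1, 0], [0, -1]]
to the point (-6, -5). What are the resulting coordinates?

Matrix multiplication:
[[1, 0], [0, -1]] × [-6, -5]ᵀ
= [(1)(-6) + (0)(-5), (0)(-6) + (-1)(-5)]ᵀ
= [-6, 5]ᵀ
Result: (-6, 5)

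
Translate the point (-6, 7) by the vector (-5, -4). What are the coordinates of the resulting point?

Translation by (-5, -4) (homogeneous matrix [[1, 0, -5], [0, 1, -4], [0, 0, 1]]):
x' = -6 + -5 = -11
y' = 7 + -4 = 3
Result: (-11, 3)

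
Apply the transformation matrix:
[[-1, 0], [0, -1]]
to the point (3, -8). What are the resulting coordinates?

Matrix multiplication:
[[-1, 0], [0, -1]] × [3, -8]ᵀ
= [(-1)(3) + (0)(-8), (0)(3) + (-1)(-8)]ᵀ
= [-3, 8]ᵀ
Result: (-3, 8)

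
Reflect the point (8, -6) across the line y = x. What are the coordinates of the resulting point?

Reflection across line y = x: (8, -6) → (-6, 8)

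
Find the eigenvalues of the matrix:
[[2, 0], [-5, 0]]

Characteristic equation: det(A - λI) = 0
λ² - (trace)λ + (det) = 0
trace = 2 + 0 = 2, det = (2)(0) - (0)(-5) = 0
λ² - (2)λ + (0) = 0
λ = (2 ± √((2)² - 4·(0))) / 2 = (2 ± √4) / 2
Solving: λ = 0, 2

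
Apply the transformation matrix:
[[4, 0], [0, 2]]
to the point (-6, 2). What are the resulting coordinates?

Matrix multiplication:
[[4, 0], [0, 2]] × [-6, 2]ᵀ
= [(4)(-6) + (0)(2), (0)(-6) + (2)(2)]ᵀ
= [-24, 4]ᵀ
Result: (-24, 4)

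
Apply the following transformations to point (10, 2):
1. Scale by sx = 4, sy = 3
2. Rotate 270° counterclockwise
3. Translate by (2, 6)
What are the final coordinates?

Step 1: Scale → (40, 6)
Step 2: Rotate 270° → (6, -40)
Step 3: Translate → (8, -34)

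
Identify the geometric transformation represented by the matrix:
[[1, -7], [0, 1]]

This matrix represents: horizontal shear with factor -7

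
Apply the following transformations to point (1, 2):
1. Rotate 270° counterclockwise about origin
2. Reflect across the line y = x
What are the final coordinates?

Step 1: Rotate 270° → (2, -1)
Step 2: Reflect across line y = x → (-1, 2)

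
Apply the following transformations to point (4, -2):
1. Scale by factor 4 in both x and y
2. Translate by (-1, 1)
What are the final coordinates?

Step 1: Scale (4, -2) by 4 → (16, -8)
Step 2: Translate by (-1, 1) → (15, -7)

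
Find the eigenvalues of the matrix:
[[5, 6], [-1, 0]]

Characteristic equation: det(A - λI) = 0
λ² - (trace)λ + (det) = 0
trace = 5 + 0 = 5, det = (5)(0) - (6)(-1) = 6
λ² - (5)λ + (6) = 0
λ = (5 ± √((5)² - 4·(6))) / 2 = (5 ± √1) / 2
Solving: λ = 2, 3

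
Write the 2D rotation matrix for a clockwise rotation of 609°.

Rotation matrix formula: [[cos θ, -sin θ], [sin θ, cos θ]]
A clockwise rotation by 609° is equivalent to a counterclockwise rotation by -609°.
For θ = -609°:
cos(-609°) = -0.3584
sin(-609°) = 0.9336
Result: [[-0.3584, -0.9336], [0.9336, -0.3584]]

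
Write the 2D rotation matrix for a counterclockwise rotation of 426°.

Rotation matrix formula: [[cos θ, -sin θ], [sin θ, cos θ]]
For θ = 426°:
cos(426°) = 0.4067
sin(426°) = 0.9135
Result: [[0.4067, -0.9135], [0.9135, 0.4067]]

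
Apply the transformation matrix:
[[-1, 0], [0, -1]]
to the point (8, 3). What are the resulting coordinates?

Matrix multiplication:
[[-1, 0], [0, -1]] × [8, 3]ᵀ
= [(-1)(8) + (0)(3), (0)(8) + (-1)(3)]ᵀ
= [-8, -3]ᵀ
Result: (-8, -3)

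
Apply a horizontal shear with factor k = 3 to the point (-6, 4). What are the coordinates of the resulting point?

Shear matrix for horizontal shear with factor k = 3:
[[1, 3], [0, 1]]
Result: (-6, 4) → (6, 4)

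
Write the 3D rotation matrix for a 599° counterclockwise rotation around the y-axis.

Rotation matrix for counterclockwise 599° around y-axis:
cos(599°) = -0.5150, sin(599°) = -0.8572
Result: [[-0.5150, 0, -0.8572], [0, 1, 0], [0.8572, 0, -0.5150]]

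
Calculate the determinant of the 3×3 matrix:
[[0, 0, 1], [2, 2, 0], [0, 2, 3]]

Expansion along first row:
det = 0·det([[2,0],[2,3]]) - 0·det([[2,0],[0,3]]) + 1·det([[2,2],[0,2]])
    = 0·(2·3 - 0·2) - 0·(2·3 - 0·0) + 1·(2·2 - 2·0)
    = 0·6 - 0·6 + 1·4
    = 0 + 0 + 4 = 4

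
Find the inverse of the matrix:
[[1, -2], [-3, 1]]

For [[a,b],[c,d]], inverse = (1/det)·[[d,-b],[-c,a]]
det = (1)(1) - (-2)(-3) = 1 - 6 = -5
Inverse = (1/-5)·[[1, 2], [3, 1]]
= [[-1/5, -2/5], [-3/5, -1/5]]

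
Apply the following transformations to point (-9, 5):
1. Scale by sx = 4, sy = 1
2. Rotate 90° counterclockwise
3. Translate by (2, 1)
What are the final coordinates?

Step 1: Scale → (-36, 5)
Step 2: Rotate 90° → (-5, -36)
Step 3: Translate → (-3, -35)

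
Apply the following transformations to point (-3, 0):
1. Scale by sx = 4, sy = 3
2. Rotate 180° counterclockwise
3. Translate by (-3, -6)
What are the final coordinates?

Step 1: Scale → (-12, 0)
Step 2: Rotate 180° → (12, 0)
Step 3: Translate → (9, -6)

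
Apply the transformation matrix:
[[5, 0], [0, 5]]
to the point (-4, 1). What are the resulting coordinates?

Matrix multiplication:
[[5, 0], [0, 5]] × [-4, 1]ᵀ
= [(5)(-4) + (0)(1), (0)(-4) + (5)(1)]ᵀ
= [-20, 5]ᵀ
Result: (-20, 5)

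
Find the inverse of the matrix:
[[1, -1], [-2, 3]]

For [[a,b],[c,d]], inverse = (1/det)·[[d,-b],[-c,a]]
det = (1)(3) - (-1)(-2) = 3 - 2 = 1
Inverse = [[3, 1], [2, 1]]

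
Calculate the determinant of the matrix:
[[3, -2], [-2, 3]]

For a 2×2 matrix [[a, b], [c, d]], det = ad - bc
det = (3)(3) - (-2)(-2) = 9 - 4 = 5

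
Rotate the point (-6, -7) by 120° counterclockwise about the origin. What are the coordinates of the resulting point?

Rotation matrix for 120°: [[cos 120°, -sin 120°], [sin 120°, cos 120°]] ≈ [[-0.500000, -0.866025], [0.866025, -0.500000]]
[[-0.500000, -0.866025], [0.866025, -0.500000]] × [-6, -7]ᵀ ≈ [9.0622, -1.6962]ᵀ
Result: (9.0622, -1.6962)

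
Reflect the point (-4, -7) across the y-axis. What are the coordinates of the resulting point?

Reflection across y-axis: (-4, -7) → (4, -7)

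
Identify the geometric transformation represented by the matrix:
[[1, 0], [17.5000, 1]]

This matrix represents: vertical shear with factor 17.5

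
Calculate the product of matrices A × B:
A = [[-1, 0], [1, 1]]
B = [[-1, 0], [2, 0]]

Matrix multiplication:
C[0][0] = -1×-1 + 0×2 = 1
C[0][1] = -1×0 + 0×0 = 0
C[1][0] = 1×-1 + 1×2 = 1
C[1][1] = 1×0 + 1×0 = 0
Result: [[1, 0], [1, 0]]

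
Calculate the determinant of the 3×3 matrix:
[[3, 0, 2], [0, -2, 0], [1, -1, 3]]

Expansion along first row:
det = 3·det([[-2,0],[-1,3]]) - 0·det([[0,0],[1,3]]) + 2·det([[0,-2],[1,-1]])
    = 3·(-2·3 - 0·-1) - 0·(0·3 - 0·1) + 2·(0·-1 - -2·1)
    = 3·-6 - 0·0 + 2·2
    = -18 + 0 + 4 = -14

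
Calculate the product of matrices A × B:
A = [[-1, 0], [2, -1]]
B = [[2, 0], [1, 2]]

Matrix multiplication:
C[0][0] = -1×2 + 0×1 = -2
C[0][1] = -1×0 + 0×2 = 0
C[1][0] = 2×2 + -1×1 = 3
C[1][1] = 2×0 + -1×2 = -2
Result: [[-2, 0], [3, -2]]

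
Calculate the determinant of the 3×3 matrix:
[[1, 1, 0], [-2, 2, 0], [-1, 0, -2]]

Expansion along first row:
det = 1·det([[2,0],[0,-2]]) - 1·det([[-2,0],[-1,-2]]) + 0·det([[-2,2],[-1,0]])
    = 1·(2·-2 - 0·0) - 1·(-2·-2 - 0·-1) + 0·(-2·0 - 2·-1)
    = 1·-4 - 1·4 + 0·2
    = -4 + -4 + 0 = -8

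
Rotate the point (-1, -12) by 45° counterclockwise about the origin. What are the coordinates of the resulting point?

Rotation matrix for 45°: [[cos 45°, -sin 45°], [sin 45°, cos 45°]] ≈ [[0.707107, -0.707107], [0.707107, 0.707107]]
[[0.707107, -0.707107], [0.707107, 0.707107]] × [-1, -12]ᵀ ≈ [7.7782, -9.1924]ᵀ
Result: (7.7782, -9.1924)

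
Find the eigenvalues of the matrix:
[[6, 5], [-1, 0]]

Characteristic equation: det(A - λI) = 0
λ² - (trace)λ + (det) = 0
trace = 6 + 0 = 6, det = (6)(0) - (5)(-1) = 5
λ² - (6)λ + (5) = 0
λ = (6 ± √((6)² - 4·(5))) / 2 = (6 ± √16) / 2
Solving: λ = 1, 5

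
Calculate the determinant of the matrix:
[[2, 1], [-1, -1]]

For a 2×2 matrix [[a, b], [c, d]], det = ad - bc
det = (2)(-1) - (1)(-1) = -2 - -1 = -1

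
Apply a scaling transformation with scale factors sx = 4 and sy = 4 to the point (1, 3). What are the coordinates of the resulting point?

Scaling matrix:
[[4, 0], [0, 4]]
Result: (1 × 4, 3 × 4) = (4, 12)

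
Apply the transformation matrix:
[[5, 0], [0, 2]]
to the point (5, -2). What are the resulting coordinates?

Matrix multiplication:
[[5, 0], [0, 2]] × [5, -2]ᵀ
= [(5)(5) + (0)(-2), (0)(5) + (2)(-2)]ᵀ
= [25, -4]ᵀ
Result: (25, -4)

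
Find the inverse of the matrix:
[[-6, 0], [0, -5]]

For [[a,b],[c,d]], inverse = (1/det)·[[d,-b],[-c,a]]
det = (-6)(-5) - (0)(0) = 30 - 0 = 30
Inverse = (1/30)·[[-5, 0], [0, -6]]
= [[-1/6, 0], [0, -1/5]]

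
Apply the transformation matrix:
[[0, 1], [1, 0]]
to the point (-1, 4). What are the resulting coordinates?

Matrix multiplication:
[[0, 1], [1, 0]] × [-1, 4]ᵀ
= [(0)(-1) + (1)(4), (1)(-1) + (0)(4)]ᵀ
= [4, -1]ᵀ
Result: (4, -1)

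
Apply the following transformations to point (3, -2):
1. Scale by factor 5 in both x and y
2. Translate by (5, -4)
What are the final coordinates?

Step 1: Scale (3, -2) by 5 → (15, -10)
Step 2: Translate by (5, -4) → (20, -14)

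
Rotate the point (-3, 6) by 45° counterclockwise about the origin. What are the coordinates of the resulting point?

Rotation matrix for 45°: [[cos 45°, -sin 45°], [sin 45°, cos 45°]] ≈ [[0.707107, -0.707107], [0.707107, 0.707107]]
[[0.707107, -0.707107], [0.707107, 0.707107]] × [-3, 6]ᵀ ≈ [-6.3640, 2.1213]ᵀ
Result: (-6.3640, 2.1213)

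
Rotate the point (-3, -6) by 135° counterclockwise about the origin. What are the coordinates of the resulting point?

Rotation matrix for 135°: [[cos 135°, -sin 135°], [sin 135°, cos 135°]] ≈ [[-0.707107, -0.707107], [0.707107, -0.707107]]
[[-0.707107, -0.707107], [0.707107, -0.707107]] × [-3, -6]ᵀ ≈ [6.3640, 2.1213]ᵀ
Result: (6.3640, 2.1213)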